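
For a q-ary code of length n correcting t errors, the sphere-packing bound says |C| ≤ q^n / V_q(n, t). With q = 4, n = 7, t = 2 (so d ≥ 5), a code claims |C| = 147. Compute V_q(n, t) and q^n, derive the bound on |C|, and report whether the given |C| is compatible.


V_q(n, t) = 211, q^n = 16384, Hamming bound = 77, |C| = 147 > bound (violated).

Step 1: Compute V_q(n, t) = Σ_{j=0}^2 C(n, j) (q−1)^j.
  j = 0: C(7,0)·(3)^0 = 1·1 = 1.
  j = 1: C(7,1)·(3)^1 = 7·3 = 21.
  j = 2: C(7,2)·(3)^2 = 21·9 = 189.
  V_q(n, t) = 1 + 21 + 189 = 211.
Step 2: q^n = 4^7 = 16384.
Step 3: Hamming bound ⌊q^n / V_q(n,t)⌋ = ⌊16384/211⌋ = 77.
Step 4: Compare |C| = 147 to 77: violated.
The claimed |C| lies above the Hamming bound, so no 4-ary code of length 7 with d ≥ 5 can have 147 codewords.


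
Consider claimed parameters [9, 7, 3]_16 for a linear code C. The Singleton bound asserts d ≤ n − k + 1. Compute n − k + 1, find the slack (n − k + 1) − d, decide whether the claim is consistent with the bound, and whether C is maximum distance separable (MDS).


Singleton RHS = n − k + 1 = 3, slack = 0, bound satisfied, MDS.

Singleton bound: d ≤ n − k + 1.
Here n = 9, k = 7, so n − k + 1 = 3.
Given d = 3, check d ≤ 3: YES.
Slack = (n − k + 1) − d = 0.
The code is MDS (slack = 0).
Description: the claimed parameters are [9, 7, 3]_16; such a code would be MDS (meets Singleton bound).


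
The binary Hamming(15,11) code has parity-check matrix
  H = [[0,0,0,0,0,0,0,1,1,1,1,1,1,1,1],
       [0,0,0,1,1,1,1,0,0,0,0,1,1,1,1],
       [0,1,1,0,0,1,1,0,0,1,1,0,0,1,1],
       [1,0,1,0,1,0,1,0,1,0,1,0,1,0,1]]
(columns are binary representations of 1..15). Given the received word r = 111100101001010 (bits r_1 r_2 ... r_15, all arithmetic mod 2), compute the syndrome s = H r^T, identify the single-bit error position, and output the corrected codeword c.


s = (1, 0, 0, 0)^T, error position = 8, corrected codeword c = 111100111001010

Compute s = H r^T mod 2 one row at a time:
  s_1 = 0 + 1 + 0 + 0 + 1 + 0 + 1 + 0 = 3 ≡ 1 (mod 2).
  s_2 = 1 + 0 + 0 + 1 + 1 + 0 + 1 + 0 = 4 ≡ 0 (mod 2).
  s_3 = 1 + 1 + 0 + 1 + 0 + 0 + 1 + 0 = 4 ≡ 0 (mod 2).
  s_4 = 1 + 1 + 0 + 1 + 1 + 0 + 0 + 0 = 4 ≡ 0 (mod 2).
s = (1, 0, 0, 0)^T — this equals column 8 of H (binary 1000), so error is at position 8.
Correct: flip bit 8 of r = 111100101001010 to get c = 111100111001010.


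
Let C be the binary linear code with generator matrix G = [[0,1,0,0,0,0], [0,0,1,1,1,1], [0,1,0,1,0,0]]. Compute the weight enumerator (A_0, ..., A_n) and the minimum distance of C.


Weight distribution: A_0 = 1, A_1 = 2, A_2 = 1, A_3 = 1, A_4 = 2, A_5 = 1. Minimum distance d = 1.

Enumerate all 2^3 = 8 messages m ∈ F_2^3.
For each, compute codeword c = mG in F_2^6, then tally its weight.
  m = 000 → c = 000000, weight = 0.
  m = 100 → c = 010000, weight = 1.
  m = 010 → c = 001111, weight = 4.
  m = 110 → c = 011111, weight = 5.
  m = 001 → c = 010100, weight = 2.
  m = 101 → c = 000100, weight = 1.
  m = 011 → c = 011011, weight = 4.
  m = 111 → c = 001011, weight = 3.
Tally weights:
  weight 0: 1 codewords.
  weight 1: 2 codewords.
  weight 2: 1 codewords.
  weight 3: 1 codewords.
  weight 4: 2 codewords.
  weight 5: 1 codewords.
Minimum distance d = smallest w > 0 with A_w > 0 = 1.
Sanity: Σ A_w = 8 = 2^3 = 8 ✓.


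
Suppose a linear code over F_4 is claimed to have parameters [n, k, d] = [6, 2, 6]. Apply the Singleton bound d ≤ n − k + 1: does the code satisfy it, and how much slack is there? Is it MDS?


Singleton RHS = n − k + 1 = 5, slack = -1, bound violated (no such code; not MDS).

Singleton bound: d ≤ n − k + 1.
Here n = 6, k = 2, so n − k + 1 = 5.
Given d = 6, check d ≤ 5: NO.
Slack = (n − k + 1) − d = -1.
The slack is negative: d = 6 exceeds n − k + 1 = 5 by 1, so the Singleton bound is violated and no linear [6, 2, 6]_4 code can exist. In particular it is not MDS (MDS requires d = n − k + 1 exactly).
Description: the claimed parameters are [6, 2, 6]_4; such a code would be impossible (violates the Singleton bound).


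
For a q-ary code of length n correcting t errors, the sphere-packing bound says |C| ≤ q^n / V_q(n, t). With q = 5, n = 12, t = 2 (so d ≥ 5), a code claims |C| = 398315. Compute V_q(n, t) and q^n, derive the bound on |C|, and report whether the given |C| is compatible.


V_q(n, t) = 1105, q^n = 244140625, Hamming bound = 220941, |C| = 398315 > bound (violated).

Step 1: Compute V_q(n, t) = Σ_{j=0}^2 C(n, j) (q−1)^j.
  j = 0: C(12,0)·(4)^0 = 1·1 = 1.
  j = 1: C(12,1)·(4)^1 = 12·4 = 48.
  j = 2: C(12,2)·(4)^2 = 66·16 = 1056.
  V_q(n, t) = 1 + 48 + 1056 = 1105.
Step 2: q^n = 5^12 = 244140625.
Step 3: Hamming bound ⌊q^n / V_q(n,t)⌋ = ⌊244140625/1105⌋ = 220941.
Step 4: Compare |C| = 398315 to 220941: violated.
The claimed |C| lies above the Hamming bound, so no 5-ary code of length 12 with d ≥ 5 can have 398315 codewords.


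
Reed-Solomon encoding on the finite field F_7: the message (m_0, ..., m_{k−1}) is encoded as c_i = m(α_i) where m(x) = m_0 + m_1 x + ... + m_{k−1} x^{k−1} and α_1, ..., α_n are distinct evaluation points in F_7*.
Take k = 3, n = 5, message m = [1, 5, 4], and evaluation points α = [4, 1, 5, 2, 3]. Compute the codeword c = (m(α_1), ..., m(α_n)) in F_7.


c = [1, 3, 0, 6, 3]

Message polynomial: m(x) = 1 + 5·x + 4·x^2 (mod 7).
For each evaluation point α_i, compute m(α_i) mod 7:
  α_1 = 4: Horner steps 4 → 0 → 1, so m(4) = 1.
  α_2 = 1: Horner steps 4 → 2 → 3, so m(1) = 3.
  α_3 = 5: Horner steps 4 → 4 → 0, so m(5) = 0.
  α_4 = 2: Horner steps 4 → 6 → 6, so m(2) = 6.
  α_5 = 3: Horner steps 4 → 3 → 3, so m(3) = 3.
Codeword c = [1, 3, 0, 6, 3] ∈ F_7^5.


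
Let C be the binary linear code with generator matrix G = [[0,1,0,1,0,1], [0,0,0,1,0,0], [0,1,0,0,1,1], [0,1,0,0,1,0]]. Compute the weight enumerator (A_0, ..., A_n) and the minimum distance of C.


Weight distribution: A_0 = 1, A_1 = 4, A_2 = 6, A_3 = 4, A_4 = 1. Minimum distance d = 1.

Enumerate all 2^4 = 16 messages m ∈ F_2^4.
For each, compute codeword c = mG in F_2^6, then tally its weight.
  m = 0000 → c = 000000, weight = 0.
  m = 1000 → c = 010101, weight = 3.
  m = 0100 → c = 000100, weight = 1.
  m = 1100 → c = 010001, weight = 2.
  m = 0010 → c = 010011, weight = 3.
  m = 1010 → c = 000110, weight = 2.
  m = 0110 → c = 010111, weight = 4.
  m = 1110 → c = 000010, weight = 1.
  m = 0001 → c = 010010, weight = 2.
  m = 1001 → c = 000111, weight = 3.
  m = 0101 → c = 010110, weight = 3.
  m = 1101 → c = 000011, weight = 2.
  m = 0011 → c = 000001, weight = 1.
  m = 1011 → c = 010100, weight = 2.
  m = 0111 → c = 000101, weight = 2.
  m = 1111 → c = 010000, weight = 1.
Tally weights:
  weight 0: 1 codewords.
  weight 1: 4 codewords.
  weight 2: 6 codewords.
  weight 3: 4 codewords.
  weight 4: 1 codewords.
Minimum distance d = smallest w > 0 with A_w > 0 = 1.
Sanity: Σ A_w = 16 = 2^4 = 16 ✓.


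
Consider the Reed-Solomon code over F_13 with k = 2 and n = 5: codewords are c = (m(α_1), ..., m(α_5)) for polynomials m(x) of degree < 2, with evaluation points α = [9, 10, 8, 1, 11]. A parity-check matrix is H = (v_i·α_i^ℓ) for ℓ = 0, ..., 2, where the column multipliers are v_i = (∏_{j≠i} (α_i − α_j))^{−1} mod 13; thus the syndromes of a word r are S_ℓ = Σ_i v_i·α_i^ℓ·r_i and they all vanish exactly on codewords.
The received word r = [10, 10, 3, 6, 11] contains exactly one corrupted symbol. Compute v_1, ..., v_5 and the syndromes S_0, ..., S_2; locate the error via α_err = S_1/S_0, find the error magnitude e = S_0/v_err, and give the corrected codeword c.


S = (4, 1, 10), error at position 2, error magnitude e = 6, c = [10, 4, 3, 6, 11].

Step 1: column multipliers v_i = (∏_{j≠i}(α_i − α_j))^{−1} mod 13.
  i = 1 (α = 9): (9−10)(9−8)(9−1)(9−11) = (−1)·1·8·(−2) = 16 ≡ 3, so v_1 = 3^{−1} = 9 (mod 13).
  i = 2 (α = 10): (10−9)(10−8)(10−1)(10−11) = 1·2·9·(−1) = −18 ≡ 8, so v_2 = 8^{−1} = 5 (mod 13).
  i = 3 (α = 8): (8−9)(8−10)(8−1)(8−11) = (−1)·(−2)·7·(−3) = −42 ≡ 10, so v_3 = 10^{−1} = 4 (mod 13).
  i = 4 (α = 1): (1−9)(1−10)(1−8)(1−11) = (−8)·(−9)·(−7)·(−10) = 5040 ≡ 9, so v_4 = 9^{−1} = 3 (mod 13).
  i = 5 (α = 11): (11−9)(11−10)(11−8)(11−1) = 2·1·3·10 = 60 ≡ 8, so v_5 = 8^{−1} = 5 (mod 13).
  v = [9, 5, 4, 3, 5].
Step 2: syndromes of r = [10, 10, 3, 6, 11] (all sums mod 13).
  S_0 = Σ v_i r_i = 9·10 + 5·10 + 4·3 + 3·6 + 5·11 = 225 ≡ 4.
  S_1 = Σ v_i α_i r_i = 9·9·10 + 5·10·10 + 4·8·3 + 3·1·6 + 5·11·11 = 2029 ≡ 1.
  α_i^2 mod 13 = [3, 9, 12, 1, 4].
  S_2 = Σ v_i α_i^2 r_i = 9·3·10 + 5·9·10 + 4·12·3 + 3·1·6 + 5·4·11 = 1102 ≡ 10.
  S = (4, 1, 10) ≠ 0, so r is not a codeword (an error is present).
Step 3: locate the error. For a single error e at position i, S_ℓ = v_i·e·α_i^ℓ, so α_err = S_1/S_0.
  S_0^{−1} = 4^{−1} = 10 (mod 13), so α_err = 1·10 = 10 ≡ 10 = α_2. Error position i = 2.
  Consistency check: S_2/S_1 = 10·1 = 10 ≡ 10 = α_err ✓ (single-error assumption holds).
Step 4: error magnitude e = S_0/v_2 = S_0·∏_{j≠2}(α_2 − α_j) = 4·8 = 32 ≡ 6 (mod 13).
Step 5: correct position 2: c_2 = r_2 − e = 10 − 6 ≡ 4 (mod 13). Hence c = [10, 4, 3, 6, 11].
  Check: interpolating c through the α_i gives m(x) = 12 + 7·x (degree < 2) with m(α_i) = c_i for every i, so c is indeed a codeword.


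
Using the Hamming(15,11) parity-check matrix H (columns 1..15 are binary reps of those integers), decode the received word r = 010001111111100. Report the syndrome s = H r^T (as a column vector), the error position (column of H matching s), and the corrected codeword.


s = (0, 0, 1, 0)^T, error position = 2, corrected codeword c = 000001111111100

Compute s = H r^T mod 2 one row at a time:
  s_1 = 1 + 1 + 1 + 1 + 1 + 1 + 0 + 0 = 6 ≡ 0 (mod 2).
  s_2 = 0 + 0 + 1 + 1 + 1 + 1 + 0 + 0 = 4 ≡ 0 (mod 2).
  s_3 = 1 + 0 + 1 + 1 + 1 + 1 + 0 + 0 = 5 ≡ 1 (mod 2).
  s_4 = 0 + 0 + 0 + 1 + 1 + 1 + 1 + 0 = 4 ≡ 0 (mod 2).
s = (0, 0, 1, 0)^T — this equals column 2 of H (binary 0010), so error is at position 2.
Correct: flip bit 2 of r = 010001111111100 to get c = 000001111111100.


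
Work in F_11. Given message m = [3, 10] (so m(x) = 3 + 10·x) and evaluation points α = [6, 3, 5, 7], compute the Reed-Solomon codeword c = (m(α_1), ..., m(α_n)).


c = [8, 0, 9, 7]

Message polynomial: m(x) = 3 + 10·x (mod 11).
For each evaluation point α_i, compute m(α_i) mod 11:
  α_1 = 6: Horner steps 10 → 8, so m(6) = 8.
  α_2 = 3: Horner steps 10 → 0, so m(3) = 0.
  α_3 = 5: Horner steps 10 → 9, so m(5) = 9.
  α_4 = 7: Horner steps 10 → 7, so m(7) = 7.
Codeword c = [8, 0, 9, 7] ∈ F_11^4.


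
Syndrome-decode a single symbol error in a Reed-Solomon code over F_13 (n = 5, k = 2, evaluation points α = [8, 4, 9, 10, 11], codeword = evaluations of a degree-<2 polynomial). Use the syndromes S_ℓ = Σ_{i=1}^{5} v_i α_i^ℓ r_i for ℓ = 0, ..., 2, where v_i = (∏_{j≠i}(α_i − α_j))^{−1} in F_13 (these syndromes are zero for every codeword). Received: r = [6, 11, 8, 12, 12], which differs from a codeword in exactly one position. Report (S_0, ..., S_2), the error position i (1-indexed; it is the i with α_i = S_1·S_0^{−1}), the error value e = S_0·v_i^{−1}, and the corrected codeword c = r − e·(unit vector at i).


S = (2, 7, 5), error at position 4, error magnitude e = 2, c = [6, 11, 8, 10, 12].

Step 1: column multipliers v_i = (∏_{j≠i}(α_i − α_j))^{−1} mod 13.
  i = 1 (α = 8): (8−4)(8−9)(8−10)(8−11) = 4·(−1)·(−2)·(−3) = −24 ≡ 2, so v_1 = 2^{−1} = 7 (mod 13).
  i = 2 (α = 4): (4−8)(4−9)(4−10)(4−11) = (−4)·(−5)·(−6)·(−7) = 840 ≡ 8, so v_2 = 8^{−1} = 5 (mod 13).
  i = 3 (α = 9): (9−8)(9−4)(9−10)(9−11) = 1·5·(−1)·(−2) = 10 ≡ 10, so v_3 = 10^{−1} = 4 (mod 13).
  i = 4 (α = 10): (10−8)(10−4)(10−9)(10−11) = 2·6·1·(−1) = −12 ≡ 1, so v_4 = 1^{−1} = 1 (mod 13).
  i = 5 (α = 11): (11−8)(11−4)(11−9)(11−10) = 3·7·2·1 = 42 ≡ 3, so v_5 = 3^{−1} = 9 (mod 13).
  v = [7, 5, 4, 1, 9].
Step 2: syndromes of r = [6, 11, 8, 12, 12] (all sums mod 13).
  S_0 = Σ v_i r_i = 7·6 + 5·11 + 4·8 + 1·12 + 9·12 = 249 ≡ 2.
  S_1 = Σ v_i α_i r_i = 7·8·6 + 5·4·11 + 4·9·8 + 1·10·12 + 9·11·12 = 2152 ≡ 7.
  α_i^2 mod 13 = [12, 3, 3, 9, 4].
  S_2 = Σ v_i α_i^2 r_i = 7·12·6 + 5·3·11 + 4·3·8 + 1·9·12 + 9·4·12 = 1305 ≡ 5.
  S = (2, 7, 5) ≠ 0, so r is not a codeword (an error is present).
Step 3: locate the error. For a single error e at position i, S_ℓ = v_i·e·α_i^ℓ, so α_err = S_1/S_0.
  S_0^{−1} = 2^{−1} = 7 (mod 13), so α_err = 7·7 = 49 ≡ 10 = α_4. Error position i = 4.
  Consistency check: S_2/S_1 = 5·2 = 10 ≡ 10 = α_err ✓ (single-error assumption holds).
Step 4: error magnitude e = S_0/v_4 = S_0·∏_{j≠4}(α_4 − α_j) = 2·1 = 2 ≡ 2 (mod 13).
Step 5: correct position 4: c_4 = r_4 − e = 12 − 2 ≡ 10 (mod 13). Hence c = [6, 11, 8, 10, 12].
  Check: interpolating c through the α_i gives m(x) = 3 + 2·x (degree < 2) with m(α_i) = c_i for every i, so c is indeed a codeword.


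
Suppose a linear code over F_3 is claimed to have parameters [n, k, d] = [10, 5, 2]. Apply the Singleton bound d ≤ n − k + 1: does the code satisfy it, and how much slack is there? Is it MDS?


Singleton RHS = n − k + 1 = 6, slack = 4, bound satisfied, not MDS.

Singleton bound: d ≤ n − k + 1.
Here n = 10, k = 5, so n − k + 1 = 6.
Given d = 2, check d ≤ 6: YES.
Slack = (n − k + 1) − d = 4.
The code is NOT MDS (slack = 4 > 0).
Description: the claimed parameters are [10, 5, 2]_3; such a code would be non-MDS.


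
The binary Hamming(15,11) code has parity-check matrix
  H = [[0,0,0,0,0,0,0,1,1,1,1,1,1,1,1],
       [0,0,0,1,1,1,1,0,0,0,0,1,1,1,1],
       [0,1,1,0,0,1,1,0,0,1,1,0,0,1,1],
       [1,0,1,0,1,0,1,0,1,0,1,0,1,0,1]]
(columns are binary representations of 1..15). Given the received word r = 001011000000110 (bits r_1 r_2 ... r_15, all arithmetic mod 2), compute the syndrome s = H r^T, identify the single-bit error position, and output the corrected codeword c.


s = (0, 0, 1, 1)^T, error position = 3, corrected codeword c = 000011000000110

Compute s = H r^T mod 2 one row at a time:
  s_1 = 0 + 0 + 0 + 0 + 0 + 1 + 1 + 0 = 2 ≡ 0 (mod 2).
  s_2 = 0 + 1 + 1 + 0 + 0 + 1 + 1 + 0 = 4 ≡ 0 (mod 2).
  s_3 = 0 + 1 + 1 + 0 + 0 + 0 + 1 + 0 = 3 ≡ 1 (mod 2).
  s_4 = 0 + 1 + 1 + 0 + 0 + 0 + 1 + 0 = 3 ≡ 1 (mod 2).
s = (0, 0, 1, 1)^T — this equals column 3 of H (binary 0011), so error is at position 3.
Correct: flip bit 3 of r = 001011000000110 to get c = 000011000000110.


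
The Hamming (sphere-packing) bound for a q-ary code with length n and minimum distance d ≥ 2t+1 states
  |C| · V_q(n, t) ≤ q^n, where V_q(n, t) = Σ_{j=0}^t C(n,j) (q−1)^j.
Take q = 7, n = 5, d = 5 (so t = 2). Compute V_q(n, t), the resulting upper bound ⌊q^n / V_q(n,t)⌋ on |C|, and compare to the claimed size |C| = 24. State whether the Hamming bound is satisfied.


V_q(n, t) = 391, q^n = 16807, Hamming bound = 42, |C| = 24 ≤ bound (satisfied).

Step 1: Compute V_q(n, t) = Σ_{j=0}^2 C(n, j) (q−1)^j.
  j = 0: C(5,0)·(6)^0 = 1·1 = 1.
  j = 1: C(5,1)·(6)^1 = 5·6 = 30.
  j = 2: C(5,2)·(6)^2 = 10·36 = 360.
  V_q(n, t) = 1 + 30 + 360 = 391.
Step 2: q^n = 7^5 = 16807.
Step 3: Hamming bound ⌊q^n / V_q(n,t)⌋ = ⌊16807/391⌋ = 42.
Step 4: Compare |C| = 24 to 42: satisfied.
The claimed |C| lies below the Hamming bound.


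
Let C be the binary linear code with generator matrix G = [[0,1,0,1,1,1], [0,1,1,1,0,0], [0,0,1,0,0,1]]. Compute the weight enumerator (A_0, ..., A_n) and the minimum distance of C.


Weight distribution: A_0 = 1, A_1 = 1, A_2 = 1, A_3 = 3, A_4 = 2. Minimum distance d = 1.

Enumerate all 2^3 = 8 messages m ∈ F_2^3.
For each, compute codeword c = mG in F_2^6, then tally its weight.
  m = 000 → c = 000000, weight = 0.
  m = 100 → c = 010111, weight = 4.
  m = 010 → c = 011100, weight = 3.
  m = 110 → c = 001011, weight = 3.
  m = 001 → c = 001001, weight = 2.
  m = 101 → c = 011110, weight = 4.
  m = 011 → c = 010101, weight = 3.
  m = 111 → c = 000010, weight = 1.
Tally weights:
  weight 0: 1 codewords.
  weight 1: 1 codewords.
  weight 2: 1 codewords.
  weight 3: 3 codewords.
  weight 4: 2 codewords.
Minimum distance d = smallest w > 0 with A_w > 0 = 1.
Sanity: Σ A_w = 8 = 2^3 = 8 ✓.


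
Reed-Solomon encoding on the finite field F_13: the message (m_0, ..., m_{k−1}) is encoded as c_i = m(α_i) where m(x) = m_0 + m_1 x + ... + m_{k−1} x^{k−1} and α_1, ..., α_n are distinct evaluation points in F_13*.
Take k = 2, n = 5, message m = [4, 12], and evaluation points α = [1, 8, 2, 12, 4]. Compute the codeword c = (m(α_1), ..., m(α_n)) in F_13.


c = [3, 9, 2, 5, 0]

Message polynomial: m(x) = 4 + 12·x (mod 13).
For each evaluation point α_i, compute m(α_i) mod 13:
  α_1 = 1: Horner steps 12 → 3, so m(1) = 3.
  α_2 = 8: Horner steps 12 → 9, so m(8) = 9.
  α_3 = 2: Horner steps 12 → 2, so m(2) = 2.
  α_4 = 12: Horner steps 12 → 5, so m(12) = 5.
  α_5 = 4: Horner steps 12 → 0, so m(4) = 0.
Codeword c = [3, 9, 2, 5, 0] ∈ F_13^5.


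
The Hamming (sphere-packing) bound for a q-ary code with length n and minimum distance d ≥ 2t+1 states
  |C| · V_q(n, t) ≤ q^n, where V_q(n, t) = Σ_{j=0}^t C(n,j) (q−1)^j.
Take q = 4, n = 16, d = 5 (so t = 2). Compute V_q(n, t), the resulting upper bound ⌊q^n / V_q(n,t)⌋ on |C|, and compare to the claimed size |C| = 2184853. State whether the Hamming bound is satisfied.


V_q(n, t) = 1129, q^n = 4294967296, Hamming bound = 3804222, |C| = 2184853 ≤ bound (satisfied).

Step 1: Compute V_q(n, t) = Σ_{j=0}^2 C(n, j) (q−1)^j.
  j = 0: C(16,0)·(3)^0 = 1·1 = 1.
  j = 1: C(16,1)·(3)^1 = 16·3 = 48.
  j = 2: C(16,2)·(3)^2 = 120·9 = 1080.
  V_q(n, t) = 1 + 48 + 1080 = 1129.
Step 2: q^n = 4^16 = 4294967296.
Step 3: Hamming bound ⌊q^n / V_q(n,t)⌋ = ⌊4294967296/1129⌋ = 3804222.
Step 4: Compare |C| = 2184853 to 3804222: satisfied.
The claimed |C| lies below the Hamming bound.


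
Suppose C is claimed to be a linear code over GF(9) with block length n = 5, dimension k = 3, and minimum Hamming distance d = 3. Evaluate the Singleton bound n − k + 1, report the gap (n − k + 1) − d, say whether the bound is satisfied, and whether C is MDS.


Singleton RHS = n − k + 1 = 3, slack = 0, bound satisfied, MDS.

Singleton bound: d ≤ n − k + 1.
Here n = 5, k = 3, so n − k + 1 = 3.
Given d = 3, check d ≤ 3: YES.
Slack = (n − k + 1) − d = 0.
The code is MDS (slack = 0).
Description: the claimed parameters are [5, 3, 3]_9; such a code would be MDS (meets Singleton bound).


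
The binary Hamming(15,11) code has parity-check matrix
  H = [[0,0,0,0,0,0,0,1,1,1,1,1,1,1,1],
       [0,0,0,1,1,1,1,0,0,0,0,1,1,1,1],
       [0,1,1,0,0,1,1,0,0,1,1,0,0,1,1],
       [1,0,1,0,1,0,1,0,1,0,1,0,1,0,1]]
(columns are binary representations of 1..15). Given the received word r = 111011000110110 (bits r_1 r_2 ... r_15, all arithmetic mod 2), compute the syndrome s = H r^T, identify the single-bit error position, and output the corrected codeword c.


s = (0, 0, 0, 1)^T, error position = 1, corrected codeword c = 011011000110110

Compute s = H r^T mod 2 one row at a time:
  s_1 = 0 + 0 + 1 + 1 + 0 + 1 + 1 + 0 = 4 ≡ 0 (mod 2).
  s_2 = 0 + 1 + 1 + 0 + 0 + 1 + 1 + 0 = 4 ≡ 0 (mod 2).
  s_3 = 1 + 1 + 1 + 0 + 1 + 1 + 1 + 0 = 6 ≡ 0 (mod 2).
  s_4 = 1 + 1 + 1 + 0 + 0 + 1 + 1 + 0 = 5 ≡ 1 (mod 2).
s = (0, 0, 0, 1)^T — this equals column 1 of H (binary 0001), so error is at position 1.
Correct: flip bit 1 of r = 111011000110110 to get c = 011011000110110.


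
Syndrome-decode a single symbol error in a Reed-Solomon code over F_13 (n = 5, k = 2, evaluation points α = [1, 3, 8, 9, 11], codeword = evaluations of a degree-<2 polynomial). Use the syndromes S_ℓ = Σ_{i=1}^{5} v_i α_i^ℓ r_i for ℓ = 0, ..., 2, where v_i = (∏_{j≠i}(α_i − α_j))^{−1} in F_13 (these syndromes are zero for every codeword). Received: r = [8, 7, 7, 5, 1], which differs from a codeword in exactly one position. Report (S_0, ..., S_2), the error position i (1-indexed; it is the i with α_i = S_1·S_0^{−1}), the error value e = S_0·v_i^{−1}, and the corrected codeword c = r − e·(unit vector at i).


S = (3, 9, 1), error at position 2, error magnitude e = 3, c = [8, 4, 7, 5, 1].

Step 1: column multipliers v_i = (∏_{j≠i}(α_i − α_j))^{−1} mod 13.
  i = 1 (α = 1): (1−3)(1−8)(1−9)(1−11) = (−2)·(−7)·(−8)·(−10) = 1120 ≡ 2, so v_1 = 2^{−1} = 7 (mod 13).
  i = 2 (α = 3): (3−1)(3−8)(3−9)(3−11) = 2·(−5)·(−6)·(−8) = −480 ≡ 1, so v_2 = 1^{−1} = 1 (mod 13).
  i = 3 (α = 8): (8−1)(8−3)(8−9)(8−11) = 7·5·(−1)·(−3) = 105 ≡ 1, so v_3 = 1^{−1} = 1 (mod 13).
  i = 4 (α = 9): (9−1)(9−3)(9−8)(9−11) = 8·6·1·(−2) = −96 ≡ 8, so v_4 = 8^{−1} = 5 (mod 13).
  i = 5 (α = 11): (11−1)(11−3)(11−8)(11−9) = 10·8·3·2 = 480 ≡ 12, so v_5 = 12^{−1} = 12 (mod 13).
  v = [7, 1, 1, 5, 12].
Step 2: syndromes of r = [8, 7, 7, 5, 1] (all sums mod 13).
  S_0 = Σ v_i r_i = 7·8 + 1·7 + 1·7 + 5·5 + 12·1 = 107 ≡ 3.
  S_1 = Σ v_i α_i r_i = 7·1·8 + 1·3·7 + 1·8·7 + 5·9·5 + 12·11·1 = 490 ≡ 9.
  α_i^2 mod 13 = [1, 9, 12, 3, 4].
  S_2 = Σ v_i α_i^2 r_i = 7·1·8 + 1·9·7 + 1·12·7 + 5·3·5 + 12·4·1 = 326 ≡ 1.
  S = (3, 9, 1) ≠ 0, so r is not a codeword (an error is present).
Step 3: locate the error. For a single error e at position i, S_ℓ = v_i·e·α_i^ℓ, so α_err = S_1/S_0.
  S_0^{−1} = 3^{−1} = 9 (mod 13), so α_err = 9·9 = 81 ≡ 3 = α_2. Error position i = 2.
  Consistency check: S_2/S_1 = 1·3 = 3 ≡ 3 = α_err ✓ (single-error assumption holds).
Step 4: error magnitude e = S_0/v_2 = S_0·∏_{j≠2}(α_2 − α_j) = 3·1 = 3 ≡ 3 (mod 13).
Step 5: correct position 2: c_2 = r_2 − e = 7 − 3 ≡ 4 (mod 13). Hence c = [8, 4, 7, 5, 1].
  Check: interpolating c through the α_i gives m(x) = 10 + 11·x (degree < 2) with m(α_i) = c_i for every i, so c is indeed a codeword.


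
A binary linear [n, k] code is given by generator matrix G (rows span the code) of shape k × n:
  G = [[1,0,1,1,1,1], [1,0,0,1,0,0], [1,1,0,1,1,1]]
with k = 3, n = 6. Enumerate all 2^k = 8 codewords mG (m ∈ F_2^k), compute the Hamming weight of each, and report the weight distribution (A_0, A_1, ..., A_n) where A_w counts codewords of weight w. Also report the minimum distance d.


Weight distribution: A_0 = 1, A_2 = 2, A_3 = 2, A_4 = 1, A_5 = 2. Minimum distance d = 2.

Enumerate all 2^3 = 8 messages m ∈ F_2^3.
For each, compute codeword c = mG in F_2^6, then tally its weight.
  m = 000 → c = 000000, weight = 0.
  m = 100 → c = 101111, weight = 5.
  m = 010 → c = 100100, weight = 2.
  m = 110 → c = 001011, weight = 3.
  m = 001 → c = 110111, weight = 5.
  m = 101 → c = 011000, weight = 2.
  m = 011 → c = 010011, weight = 3.
  m = 111 → c = 111100, weight = 4.
Tally weights:
  weight 0: 1 codewords.
  weight 2: 2 codewords.
  weight 3: 2 codewords.
  weight 4: 1 codewords.
  weight 5: 2 codewords.
Minimum distance d = smallest w > 0 with A_w > 0 = 2.
Sanity: Σ A_w = 8 = 2^3 = 8 ✓.


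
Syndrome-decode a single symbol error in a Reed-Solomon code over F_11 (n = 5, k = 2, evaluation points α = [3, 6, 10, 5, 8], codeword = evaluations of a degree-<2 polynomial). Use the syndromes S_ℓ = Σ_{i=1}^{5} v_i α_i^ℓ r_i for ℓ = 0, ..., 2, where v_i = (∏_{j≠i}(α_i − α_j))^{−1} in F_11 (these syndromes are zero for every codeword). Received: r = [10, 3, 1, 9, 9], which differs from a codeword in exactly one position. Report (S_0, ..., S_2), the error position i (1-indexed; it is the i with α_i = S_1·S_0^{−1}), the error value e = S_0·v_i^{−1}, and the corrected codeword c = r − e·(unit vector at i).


S = (3, 2, 5), error at position 5, error magnitude e = 7, c = [10, 3, 1, 9, 2].

Step 1: column multipliers v_i = (∏_{j≠i}(α_i − α_j))^{−1} mod 11.
  i = 1 (α = 3): (3−6)(3−10)(3−5)(3−8) = (−3)·(−7)·(−2)·(−5) = 210 ≡ 1, so v_1 = 1^{−1} = 1 (mod 11).
  i = 2 (α = 6): (6−3)(6−10)(6−5)(6−8) = 3·(−4)·1·(−2) = 24 ≡ 2, so v_2 = 2^{−1} = 6 (mod 11).
  i = 3 (α = 10): (10−3)(10−6)(10−5)(10−8) = 7·4·5·2 = 280 ≡ 5, so v_3 = 5^{−1} = 9 (mod 11).
  i = 4 (α = 5): (5−3)(5−6)(5−10)(5−8) = 2·(−1)·(−5)·(−3) = −30 ≡ 3, so v_4 = 3^{−1} = 4 (mod 11).
  i = 5 (α = 8): (8−3)(8−6)(8−10)(8−5) = 5·2·(−2)·3 = −60 ≡ 6, so v_5 = 6^{−1} = 2 (mod 11).
  v = [1, 6, 9, 4, 2].
Step 2: syndromes of r = [10, 3, 1, 9, 9] (all sums mod 11).
  S_0 = Σ v_i r_i = 1·10 + 6·3 + 9·1 + 4·9 + 2·9 = 91 ≡ 3.
  S_1 = Σ v_i α_i r_i = 1·3·10 + 6·6·3 + 9·10·1 + 4·5·9 + 2·8·9 = 552 ≡ 2.
  α_i^2 mod 11 = [9, 3, 1, 3, 9].
  S_2 = Σ v_i α_i^2 r_i = 1·9·10 + 6·3·3 + 9·1·1 + 4·3·9 + 2·9·9 = 423 ≡ 5.
  S = (3, 2, 5) ≠ 0, so r is not a codeword (an error is present).
Step 3: locate the error. For a single error e at position i, S_ℓ = v_i·e·α_i^ℓ, so α_err = S_1/S_0.
  S_0^{−1} = 3^{−1} = 4 (mod 11), so α_err = 2·4 = 8 ≡ 8 = α_5. Error position i = 5.
  Consistency check: S_2/S_1 = 5·6 = 30 ≡ 8 = α_err ✓ (single-error assumption holds).
Step 4: error magnitude e = S_0/v_5 = S_0·∏_{j≠5}(α_5 − α_j) = 3·6 = 18 ≡ 7 (mod 11).
Step 5: correct position 5: c_5 = r_5 − e = 9 − 7 ≡ 2 (mod 11). Hence c = [10, 3, 1, 9, 2].
  Check: interpolating c through the α_i gives m(x) = 6 + 5·x (degree < 2) with m(α_i) = c_i for every i, so c is indeed a codeword.


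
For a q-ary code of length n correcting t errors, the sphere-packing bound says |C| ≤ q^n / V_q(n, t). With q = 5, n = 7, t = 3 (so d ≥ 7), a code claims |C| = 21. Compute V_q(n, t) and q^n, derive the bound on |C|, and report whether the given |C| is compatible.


V_q(n, t) = 2605, q^n = 78125, Hamming bound = 29, |C| = 21 ≤ bound (satisfied).

Step 1: Compute V_q(n, t) = Σ_{j=0}^3 C(n, j) (q−1)^j.
  j = 0: C(7,0)·(4)^0 = 1·1 = 1.
  j = 1: C(7,1)·(4)^1 = 7·4 = 28.
  j = 2: C(7,2)·(4)^2 = 21·16 = 336.
  j = 3: C(7,3)·(4)^3 = 35·64 = 2240.
  V_q(n, t) = 1 + 28 + 336 + 2240 = 2605.
Step 2: q^n = 5^7 = 78125.
Step 3: Hamming bound ⌊q^n / V_q(n,t)⌋ = ⌊78125/2605⌋ = 29.
Step 4: Compare |C| = 21 to 29: satisfied.
The claimed |C| lies below the Hamming bound.


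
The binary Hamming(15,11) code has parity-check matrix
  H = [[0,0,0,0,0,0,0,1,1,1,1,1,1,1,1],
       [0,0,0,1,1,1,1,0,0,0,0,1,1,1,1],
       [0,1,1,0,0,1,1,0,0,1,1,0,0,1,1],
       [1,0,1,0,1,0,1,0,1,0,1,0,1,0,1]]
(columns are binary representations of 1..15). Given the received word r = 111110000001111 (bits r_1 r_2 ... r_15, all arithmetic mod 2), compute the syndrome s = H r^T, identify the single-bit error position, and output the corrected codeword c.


s = (0, 0, 0, 1)^T, error position = 1, corrected codeword c = 011110000001111

Compute s = H r^T mod 2 one row at a time:
  s_1 = 0 + 0 + 0 + 0 + 1 + 1 + 1 + 1 = 4 ≡ 0 (mod 2).
  s_2 = 1 + 1 + 0 + 0 + 1 + 1 + 1 + 1 = 6 ≡ 0 (mod 2).
  s_3 = 1 + 1 + 0 + 0 + 0 + 0 + 1 + 1 = 4 ≡ 0 (mod 2).
  s_4 = 1 + 1 + 1 + 0 + 0 + 0 + 1 + 1 = 5 ≡ 1 (mod 2).
s = (0, 0, 0, 1)^T — this equals column 1 of H (binary 0001), so error is at position 1.
Correct: flip bit 1 of r = 111110000001111 to get c = 011110000001111.


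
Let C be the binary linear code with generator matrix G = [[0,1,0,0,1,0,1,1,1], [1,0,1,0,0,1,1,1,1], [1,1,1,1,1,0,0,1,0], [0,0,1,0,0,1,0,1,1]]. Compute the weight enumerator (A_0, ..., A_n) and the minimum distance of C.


Weight distribution: A_0 = 1, A_2 = 1, A_3 = 2, A_4 = 1, A_5 = 6, A_6 = 5. Minimum distance d = 2.

Enumerate all 2^4 = 16 messages m ∈ F_2^4.
For each, compute codeword c = mG in F_2^9, then tally its weight.
  m = 0000 → c = 000000000, weight = 0.
  m = 1000 → c = 010010111, weight = 5.
  m = 0100 → c = 101001111, weight = 6.
  m = 1100 → c = 111011000, weight = 5.
  m = 0010 → c = 111110010, weight = 6.
  m = 1010 → c = 101100101, weight = 5.
  m = 0110 → c = 010111101, weight = 6.
  m = 1110 → c = 000101010, weight = 3.
  m = 0001 → c = 001001011, weight = 4.
  m = 1001 → c = 011011100, weight = 5.
  m = 0101 → c = 100000100, weight = 2.
  m = 1101 → c = 110010011, weight = 5.
  m = 0011 → c = 110111001, weight = 6.
  m = 1011 → c = 100101110, weight = 5.
  m = 0111 → c = 011110110, weight = 6.
  m = 1111 → c = 001100001, weight = 3.
Tally weights:
  weight 0: 1 codewords.
  weight 2: 1 codewords.
  weight 3: 2 codewords.
  weight 4: 1 codewords.
  weight 5: 6 codewords.
  weight 6: 5 codewords.
Minimum distance d = smallest w > 0 with A_w > 0 = 2.
Sanity: Σ A_w = 16 = 2^4 = 16 ✓.


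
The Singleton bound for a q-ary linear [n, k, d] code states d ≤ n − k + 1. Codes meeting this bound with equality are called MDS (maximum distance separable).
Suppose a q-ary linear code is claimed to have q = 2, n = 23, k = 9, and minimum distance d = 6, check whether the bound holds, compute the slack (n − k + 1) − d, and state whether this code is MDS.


Singleton RHS = n − k + 1 = 15, slack = 9, bound satisfied, not MDS.

Singleton bound: d ≤ n − k + 1.
Here n = 23, k = 9, so n − k + 1 = 15.
Given d = 6, check d ≤ 15: YES.
Slack = (n − k + 1) − d = 9.
The code is NOT MDS (slack = 9 > 0).
Description: the claimed parameters are [23, 9, 6]_2; such a code would be non-MDS.


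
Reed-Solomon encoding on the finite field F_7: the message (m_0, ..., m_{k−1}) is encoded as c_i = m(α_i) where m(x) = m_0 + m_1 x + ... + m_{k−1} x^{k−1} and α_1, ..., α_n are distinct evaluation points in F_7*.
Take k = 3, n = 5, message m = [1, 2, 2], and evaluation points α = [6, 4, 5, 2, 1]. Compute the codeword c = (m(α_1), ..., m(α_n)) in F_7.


c = [1, 6, 5, 6, 5]

Message polynomial: m(x) = 1 + 2·x + 2·x^2 (mod 7).
For each evaluation point α_i, compute m(α_i) mod 7:
  α_1 = 6: Horner steps 2 → 0 → 1, so m(6) = 1.
  α_2 = 4: Horner steps 2 → 3 → 6, so m(4) = 6.
  α_3 = 5: Horner steps 2 → 5 → 5, so m(5) = 5.
  α_4 = 2: Horner steps 2 → 6 → 6, so m(2) = 6.
  α_5 = 1: Horner steps 2 → 4 → 5, so m(1) = 5.
Codeword c = [1, 6, 5, 6, 5] ∈ F_7^5.


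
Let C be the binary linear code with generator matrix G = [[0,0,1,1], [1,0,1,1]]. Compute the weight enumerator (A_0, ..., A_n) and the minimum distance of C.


Weight distribution: A_0 = 1, A_1 = 1, A_2 = 1, A_3 = 1. Minimum distance d = 1.

Enumerate all 2^2 = 4 messages m ∈ F_2^2.
For each, compute codeword c = mG in F_2^4, then tally its weight.
  m = 00 → c = 0000, weight = 0.
  m = 10 → c = 0011, weight = 2.
  m = 01 → c = 1011, weight = 3.
  m = 11 → c = 1000, weight = 1.
Tally weights:
  weight 0: 1 codewords.
  weight 1: 1 codewords.
  weight 2: 1 codewords.
  weight 3: 1 codewords.
Minimum distance d = smallest w > 0 with A_w > 0 = 1.
Sanity: Σ A_w = 4 = 2^2 = 4 ✓.


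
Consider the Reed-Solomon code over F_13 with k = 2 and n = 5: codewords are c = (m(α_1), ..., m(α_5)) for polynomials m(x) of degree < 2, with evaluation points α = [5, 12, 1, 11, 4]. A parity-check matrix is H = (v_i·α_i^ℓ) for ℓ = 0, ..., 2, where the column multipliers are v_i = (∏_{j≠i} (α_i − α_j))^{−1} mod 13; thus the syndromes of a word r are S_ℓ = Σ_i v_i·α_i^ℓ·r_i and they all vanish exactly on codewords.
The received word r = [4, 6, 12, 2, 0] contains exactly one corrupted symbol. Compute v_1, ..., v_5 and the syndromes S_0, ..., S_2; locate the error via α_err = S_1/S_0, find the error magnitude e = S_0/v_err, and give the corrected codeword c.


S = (9, 9, 9), error at position 3, error magnitude e = 11, c = [4, 6, 1, 2, 0].

Step 1: column multipliers v_i = (∏_{j≠i}(α_i − α_j))^{−1} mod 13.
  i = 1 (α = 5): (5−12)(5−1)(5−11)(5−4) = (−7)·4·(−6)·1 = 168 ≡ 12, so v_1 = 12^{−1} = 12 (mod 13).
  i = 2 (α = 12): (12−5)(12−1)(12−11)(12−4) = 7·11·1·8 = 616 ≡ 5, so v_2 = 5^{−1} = 8 (mod 13).
  i = 3 (α = 1): (1−5)(1−12)(1−11)(1−4) = (−4)·(−11)·(−10)·(−3) = 1320 ≡ 7, so v_3 = 7^{−1} = 2 (mod 13).
  i = 4 (α = 11): (11−5)(11−12)(11−1)(11−4) = 6·(−1)·10·7 = −420 ≡ 9, so v_4 = 9^{−1} = 3 (mod 13).
  i = 5 (α = 4): (4−5)(4−12)(4−1)(4−11) = (−1)·(−8)·3·(−7) = −168 ≡ 1, so v_5 = 1^{−1} = 1 (mod 13).
  v = [12, 8, 2, 3, 1].
Step 2: syndromes of r = [4, 6, 12, 2, 0] (all sums mod 13).
  S_0 = Σ v_i r_i = 12·4 + 8·6 + 2·12 + 3·2 + 1·0 = 126 ≡ 9.
  S_1 = Σ v_i α_i r_i = 12·5·4 + 8·12·6 + 2·1·12 + 3·11·2 + 1·4·0 = 906 ≡ 9.
  α_i^2 mod 13 = [12, 1, 1, 4, 3].
  S_2 = Σ v_i α_i^2 r_i = 12·12·4 + 8·1·6 + 2·1·12 + 3·4·2 + 1·3·0 = 672 ≡ 9.
  S = (9, 9, 9) ≠ 0, so r is not a codeword (an error is present).
Step 3: locate the error. For a single error e at position i, S_ℓ = v_i·e·α_i^ℓ, so α_err = S_1/S_0.
  S_0^{−1} = 9^{−1} = 3 (mod 13), so α_err = 9·3 = 27 ≡ 1 = α_3. Error position i = 3.
  Consistency check: S_2/S_1 = 9·3 = 27 ≡ 1 = α_err ✓ (single-error assumption holds).
Step 4: error magnitude e = S_0/v_3 = S_0·∏_{j≠3}(α_3 − α_j) = 9·7 = 63 ≡ 11 (mod 13).
Step 5: correct position 3: c_3 = r_3 − e = 12 − 11 ≡ 1 (mod 13). Hence c = [4, 6, 1, 2, 0].
  Check: interpolating c through the α_i gives m(x) = 10 + 4·x (degree < 2) with m(α_i) = c_i for every i, so c is indeed a codeword.


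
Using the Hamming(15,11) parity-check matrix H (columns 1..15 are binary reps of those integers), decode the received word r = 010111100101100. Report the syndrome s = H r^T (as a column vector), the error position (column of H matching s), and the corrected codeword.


s = (1, 0, 0, 1)^T, error position = 9, corrected codeword c = 010111101101100

Compute s = H r^T mod 2 one row at a time:
  s_1 = 0 + 0 + 1 + 0 + 1 + 1 + 0 + 0 = 3 ≡ 1 (mod 2).
  s_2 = 1 + 1 + 1 + 1 + 1 + 1 + 0 + 0 = 6 ≡ 0 (mod 2).
  s_3 = 1 + 0 + 1 + 1 + 1 + 0 + 0 + 0 = 4 ≡ 0 (mod 2).
  s_4 = 0 + 0 + 1 + 1 + 0 + 0 + 1 + 0 = 3 ≡ 1 (mod 2).
s = (1, 0, 0, 1)^T — this equals column 9 of H (binary 1001), so error is at position 9.
Correct: flip bit 9 of r = 010111100101100 to get c = 010111101101100.


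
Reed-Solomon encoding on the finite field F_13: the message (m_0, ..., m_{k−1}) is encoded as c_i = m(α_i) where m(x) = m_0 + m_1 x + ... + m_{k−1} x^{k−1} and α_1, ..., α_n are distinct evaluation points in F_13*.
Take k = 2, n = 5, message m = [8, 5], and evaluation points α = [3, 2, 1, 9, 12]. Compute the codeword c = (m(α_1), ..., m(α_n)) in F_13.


c = [10, 5, 0, 1, 3]

Message polynomial: m(x) = 8 + 5·x (mod 13).
For each evaluation point α_i, compute m(α_i) mod 13:
  α_1 = 3: Horner steps 5 → 10, so m(3) = 10.
  α_2 = 2: Horner steps 5 → 5, so m(2) = 5.
  α_3 = 1: Horner steps 5 → 0, so m(1) = 0.
  α_4 = 9: Horner steps 5 → 1, so m(9) = 1.
  α_5 = 12: Horner steps 5 → 3, so m(12) = 3.
Codeword c = [10, 5, 0, 1, 3] ∈ F_13^5.


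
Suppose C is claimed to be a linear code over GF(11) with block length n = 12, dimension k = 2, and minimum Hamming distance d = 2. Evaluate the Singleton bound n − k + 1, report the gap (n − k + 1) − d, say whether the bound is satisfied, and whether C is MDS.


Singleton RHS = n − k + 1 = 11, slack = 9, bound satisfied, not MDS.

Singleton bound: d ≤ n − k + 1.
Here n = 12, k = 2, so n − k + 1 = 11.
Given d = 2, check d ≤ 11: YES.
Slack = (n − k + 1) − d = 9.
The code is NOT MDS (slack = 9 > 0).
Description: the claimed parameters are [12, 2, 2]_11; such a code would be non-MDS.


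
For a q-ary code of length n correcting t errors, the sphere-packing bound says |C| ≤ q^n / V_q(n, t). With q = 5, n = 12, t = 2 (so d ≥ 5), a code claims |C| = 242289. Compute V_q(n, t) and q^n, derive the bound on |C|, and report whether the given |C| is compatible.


V_q(n, t) = 1105, q^n = 244140625, Hamming bound = 220941, |C| = 242289 > bound (violated).

Step 1: Compute V_q(n, t) = Σ_{j=0}^2 C(n, j) (q−1)^j.
  j = 0: C(12,0)·(4)^0 = 1·1 = 1.
  j = 1: C(12,1)·(4)^1 = 12·4 = 48.
  j = 2: C(12,2)·(4)^2 = 66·16 = 1056.
  V_q(n, t) = 1 + 48 + 1056 = 1105.
Step 2: q^n = 5^12 = 244140625.
Step 3: Hamming bound ⌊q^n / V_q(n,t)⌋ = ⌊244140625/1105⌋ = 220941.
Step 4: Compare |C| = 242289 to 220941: violated.
The claimed |C| lies above the Hamming bound, so no 5-ary code of length 12 with d ≥ 5 can have 242289 codewords.


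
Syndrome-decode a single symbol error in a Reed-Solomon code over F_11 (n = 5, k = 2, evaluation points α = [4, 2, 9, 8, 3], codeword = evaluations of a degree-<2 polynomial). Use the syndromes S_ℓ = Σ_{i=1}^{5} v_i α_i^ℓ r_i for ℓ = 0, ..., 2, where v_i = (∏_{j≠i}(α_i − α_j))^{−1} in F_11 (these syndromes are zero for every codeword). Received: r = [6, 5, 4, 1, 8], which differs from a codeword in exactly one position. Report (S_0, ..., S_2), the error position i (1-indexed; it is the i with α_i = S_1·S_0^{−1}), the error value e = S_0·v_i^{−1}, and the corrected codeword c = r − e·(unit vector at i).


S = (4, 5, 9), error at position 1, error magnitude e = 6, c = [0, 5, 4, 1, 8].

Step 1: column multipliers v_i = (∏_{j≠i}(α_i − α_j))^{−1} mod 11.
  i = 1 (α = 4): (4−2)(4−9)(4−8)(4−3) = 2·(−5)·(−4)·1 = 40 ≡ 7, so v_1 = 7^{−1} = 8 (mod 11).
  i = 2 (α = 2): (2−4)(2−9)(2−8)(2−3) = (−2)·(−7)·(−6)·(−1) = 84 ≡ 7, so v_2 = 7^{−1} = 8 (mod 11).
  i = 3 (α = 9): (9−4)(9−2)(9−8)(9−3) = 5·7·1·6 = 210 ≡ 1, so v_3 = 1^{−1} = 1 (mod 11).
  i = 4 (α = 8): (8−4)(8−2)(8−9)(8−3) = 4·6·(−1)·5 = −120 ≡ 1, so v_4 = 1^{−1} = 1 (mod 11).
  i = 5 (α = 3): (3−4)(3−2)(3−9)(3−8) = (−1)·1·(−6)·(−5) = −30 ≡ 3, so v_5 = 3^{−1} = 4 (mod 11).
  v = [8, 8, 1, 1, 4].
Step 2: syndromes of r = [6, 5, 4, 1, 8] (all sums mod 11).
  S_0 = Σ v_i r_i = 8·6 + 8·5 + 1·4 + 1·1 + 4·8 = 125 ≡ 4.
  S_1 = Σ v_i α_i r_i = 8·4·6 + 8·2·5 + 1·9·4 + 1·8·1 + 4·3·8 = 412 ≡ 5.
  α_i^2 mod 11 = [5, 4, 4, 9, 9].
  S_2 = Σ v_i α_i^2 r_i = 8·5·6 + 8·4·5 + 1·4·4 + 1·9·1 + 4·9·8 = 713 ≡ 9.
  S = (4, 5, 9) ≠ 0, so r is not a codeword (an error is present).
Step 3: locate the error. For a single error e at position i, S_ℓ = v_i·e·α_i^ℓ, so α_err = S_1/S_0.
  S_0^{−1} = 4^{−1} = 3 (mod 11), so α_err = 5·3 = 15 ≡ 4 = α_1. Error position i = 1.
  Consistency check: S_2/S_1 = 9·9 = 81 ≡ 4 = α_err ✓ (single-error assumption holds).
Step 4: error magnitude e = S_0/v_1 = S_0·∏_{j≠1}(α_1 − α_j) = 4·7 = 28 ≡ 6 (mod 11).
Step 5: correct position 1: c_1 = r_1 − e = 6 − 6 ≡ 0 (mod 11). Hence c = [0, 5, 4, 1, 8].
  Check: interpolating c through the α_i gives m(x) = 10 + 3·x (degree < 2) with m(α_i) = c_i for every i, so c is indeed a codeword.


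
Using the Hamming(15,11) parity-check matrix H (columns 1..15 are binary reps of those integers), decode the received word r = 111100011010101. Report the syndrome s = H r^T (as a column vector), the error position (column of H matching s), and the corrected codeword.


s = (1, 1, 0, 0)^T, error position = 12, corrected codeword c = 111100011011101

Compute s = H r^T mod 2 one row at a time:
  s_1 = 1 + 1 + 0 + 1 + 0 + 1 + 0 + 1 = 5 ≡ 1 (mod 2).
  s_2 = 1 + 0 + 0 + 0 + 0 + 1 + 0 + 1 = 3 ≡ 1 (mod 2).
  s_3 = 1 + 1 + 0 + 0 + 0 + 1 + 0 + 1 = 4 ≡ 0 (mod 2).
  s_4 = 1 + 1 + 0 + 0 + 1 + 1 + 1 + 1 = 6 ≡ 0 (mod 2).
s = (1, 1, 0, 0)^T — this equals column 12 of H (binary 1100), so error is at position 12.
Correct: flip bit 12 of r = 111100011010101 to get c = 111100011011101.


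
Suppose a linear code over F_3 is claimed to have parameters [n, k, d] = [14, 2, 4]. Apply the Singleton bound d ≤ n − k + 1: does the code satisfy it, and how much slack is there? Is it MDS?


Singleton RHS = n − k + 1 = 13, slack = 9, bound satisfied, not MDS.

Singleton bound: d ≤ n − k + 1.
Here n = 14, k = 2, so n − k + 1 = 13.
Given d = 4, check d ≤ 13: YES.
Slack = (n − k + 1) − d = 9.
The code is NOT MDS (slack = 9 > 0).
Description: the claimed parameters are [14, 2, 4]_3; such a code would be non-MDS.
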